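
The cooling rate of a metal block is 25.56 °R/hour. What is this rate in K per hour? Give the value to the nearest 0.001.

The quantity depends on a temperature interval, so only the ratio of degree sizes applies; the offset between the scales is irrelevant.
A change of 1°R is a change of 5/9 K, so 25.56 × 5/9 = 14.200.

14.200 K/hour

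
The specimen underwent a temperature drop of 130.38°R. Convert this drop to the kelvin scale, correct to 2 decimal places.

For a temperature interval the offset drops out; only the factor 5/9 applies.
130.38 × 5/9 = 72.43.

72.43 K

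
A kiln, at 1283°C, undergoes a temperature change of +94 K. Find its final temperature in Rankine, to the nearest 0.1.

2970.3°R

The 94 K change is an interval; Kelvin and Celsius degrees are the same size, so ΔC = +94°C.
Final Celsius temperature: 1283.0000 + 94.0000 = 1377.0000°C.
In Rankine: 1377.0000 × 1.8 + 491.67 = 2970.3°R.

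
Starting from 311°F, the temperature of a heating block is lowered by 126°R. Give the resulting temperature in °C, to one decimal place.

Initial temperature in Celsius: (311 - 32) × 5/9 = 155.0000°C.
The 126°R change is an interval, so only the factor 5/9 applies: -126 × 5/9 = -70.0000°C.
Final Celsius temperature: 155.0000 - 70.0000 = 85.0000°C.

85.0°C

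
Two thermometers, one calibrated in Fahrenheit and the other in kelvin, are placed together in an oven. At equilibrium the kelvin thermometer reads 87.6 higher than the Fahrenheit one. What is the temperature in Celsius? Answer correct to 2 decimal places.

Let x be the Fahrenheit reading; then the kelvin reading is 5/9·x + 255.372.
(5/9·x + 255.372) - x = 87.6  ⇒  (-4/9)·x = -167.772  ⇒  x = 377.4875°F.
In Celsius: (377.4875 - 32) × 5/9 = 191.94°C.

191.94°C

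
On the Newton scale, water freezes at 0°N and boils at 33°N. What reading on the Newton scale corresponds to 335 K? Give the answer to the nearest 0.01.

20.41°N

First in Celsius: 335 - 273.15 = 61.8500°C.
Linearly onto the Newton scale: 0 + (61.8500 / 100) × (33 - 0) = 20.41°N.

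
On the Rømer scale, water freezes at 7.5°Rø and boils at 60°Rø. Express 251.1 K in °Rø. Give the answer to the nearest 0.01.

First in Celsius: 251.1 - 273.15 = -22.0500°C.
Linearly onto the Rømer scale: 7.5 + (-22.0500 / 100) × (60 - 7.5) = -4.08°Rø.

-4.08°Rø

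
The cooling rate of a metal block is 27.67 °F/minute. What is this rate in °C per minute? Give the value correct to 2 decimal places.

15.37 °C/minute

The quantity depends on a temperature interval, so only the ratio of degree sizes applies; the offset between the scales is irrelevant.
A change of 1°F is a change of 5/9°C, so 27.67 × 5/9 = 15.37.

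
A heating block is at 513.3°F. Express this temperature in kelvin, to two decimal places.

540.54 K

In Celsius: (513.3 - 32) × 5/9 = 267.3889°C.
In kelvin: 267.3889 + 273.15 = 540.54 K.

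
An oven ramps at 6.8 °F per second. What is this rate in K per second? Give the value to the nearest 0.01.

3.78 K/second

The quantity depends on a temperature interval, so only the ratio of degree sizes applies; the offset between the scales is irrelevant.
A change of 1°F is a change of 5/9 K, so 6.8 × 5/9 = 3.78.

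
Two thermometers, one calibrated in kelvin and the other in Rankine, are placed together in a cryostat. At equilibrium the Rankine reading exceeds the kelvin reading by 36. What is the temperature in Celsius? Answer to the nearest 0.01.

Let x be the kelvin reading; then the Rankine reading is 1.8·x.
(1.8·x) - x = 36  ⇒  (0.8)·x = 36  ⇒  x = 45.0000 K.
In Celsius: 45 - 273.15 = -228.15°C.

-228.15°C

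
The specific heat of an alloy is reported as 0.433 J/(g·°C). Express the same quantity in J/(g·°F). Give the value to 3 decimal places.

Since only a temperature interval is involved, the additive offset between the scales drops out.
A change of 1°F is a change of 5/9°C, so per °F the value is 0.433 × 5/9 = 0.241.

0.241 J/(g·°F)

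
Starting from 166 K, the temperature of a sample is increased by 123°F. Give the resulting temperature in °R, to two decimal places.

Initial temperature in Celsius: 166 - 273.15 = -107.1500°C.
The 123°F change is an interval, so only the factor 5/9 applies: +123 × 5/9 = +68.3333°C.
Final Celsius temperature: -107.1500 + 68.3333 = -38.8167°C.
In Rankine: -38.8167 × 1.8 + 491.67 = 421.80°R.

421.80°R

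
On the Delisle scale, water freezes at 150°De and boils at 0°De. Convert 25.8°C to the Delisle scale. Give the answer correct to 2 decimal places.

Linearly onto the Delisle scale: 150 + (25.8000 / 100) × (0 - 150) = 111.30°De.

111.30°De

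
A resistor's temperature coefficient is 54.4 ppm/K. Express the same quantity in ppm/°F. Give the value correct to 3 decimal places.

The quantity depends on a temperature interval, so only the ratio of degree sizes applies; the offset between the scales is irrelevant.
A change of 1°F is a change of 5/9 K, so per °F the value is 54.4 × 5/9 = 30.222.

30.222 ppm/°F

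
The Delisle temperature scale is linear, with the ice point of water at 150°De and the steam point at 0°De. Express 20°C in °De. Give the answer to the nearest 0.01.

120.00°De

Linearly onto the Delisle scale: 150 + (20.0000 / 100) × (0 - 150) = 120.00°De.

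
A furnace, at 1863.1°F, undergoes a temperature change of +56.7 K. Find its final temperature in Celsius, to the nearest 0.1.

1074.0°C

Initial temperature in Celsius: (1863.1 - 32) × 5/9 = 1017.2778°C.
The 56.7 K change is an interval; Kelvin and Celsius degrees are the same size, so ΔC = +56.7°C.
Final Celsius temperature: 1017.2778 + 56.7000 = 1073.9778°C.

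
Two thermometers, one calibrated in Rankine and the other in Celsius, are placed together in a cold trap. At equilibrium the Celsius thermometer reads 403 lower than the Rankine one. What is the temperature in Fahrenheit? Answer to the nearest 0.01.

Let x be the Rankine reading; then the Celsius reading is 5/9·x - 273.15.
(5/9·x - 273.15) - x = -403  ⇒  (-4/9)·x = -129.85  ⇒  x = 292.1625°R.
In Celsius: (292.1625 - 491.67) × 5/9 = -110.8375°C.
In Fahrenheit: -110.8375 × 1.8 + 32 = -167.51°F.

-167.51°F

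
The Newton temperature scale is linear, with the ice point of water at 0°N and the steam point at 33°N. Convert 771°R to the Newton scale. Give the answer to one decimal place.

51.2°N

First in Celsius: (771 - 491.67) × 5/9 = 155.1833°C.
Linearly onto the Newton scale: 0 + (155.1833 / 100) × (33 - 0) = 51.2°N.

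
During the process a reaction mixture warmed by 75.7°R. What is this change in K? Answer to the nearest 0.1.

42.1 K

Only the scale ratio 5/9 matters for a change in temperature.
75.7 × 5/9 = 42.1.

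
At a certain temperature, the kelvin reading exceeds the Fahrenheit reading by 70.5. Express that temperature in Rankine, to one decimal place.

Let x be the Fahrenheit reading; then the kelvin reading is 5/9·x + 255.372.
(5/9·x + 255.372) - x = 70.5  ⇒  (-4/9)·x = -184.872  ⇒  x = 415.9625°F.
In Celsius: (415.9625 - 32) × 5/9 = 213.3125°C.
In Rankine: 213.3125 × 1.8 + 491.67 = 875.6°R.

875.6°R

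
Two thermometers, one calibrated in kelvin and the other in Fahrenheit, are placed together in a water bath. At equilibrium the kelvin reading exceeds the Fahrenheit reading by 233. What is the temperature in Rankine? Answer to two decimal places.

510.01°R

Let x be the kelvin reading; then the Fahrenheit reading is 1.8·x - 459.67.
(1.8·x - 459.67) - x = -233  ⇒  (0.8)·x = 226.67  ⇒  x = 283.3375 K.
In Celsius: 283.3375 - 273.15 = 10.1875°C.
In Rankine: 10.1875 × 1.8 + 491.67 = 510.01°R.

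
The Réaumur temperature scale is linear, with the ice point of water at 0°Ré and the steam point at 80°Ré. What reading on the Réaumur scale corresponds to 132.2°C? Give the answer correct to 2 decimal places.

Linearly onto the Réaumur scale: 0 + (132.2000 / 100) × (80 - 0) = 105.76°Ré.

105.76°Ré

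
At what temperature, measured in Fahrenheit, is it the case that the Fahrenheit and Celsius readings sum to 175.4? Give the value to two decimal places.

Let F be the Fahrenheit reading. The Celsius reading is C = 5/9·F - 17.7778.
Require F + C = 175.4: (14/9)·F - 17.7778 = 175.4.
F = (175.4 + 17.7778) / (14/9) = 124.19.

124.19°F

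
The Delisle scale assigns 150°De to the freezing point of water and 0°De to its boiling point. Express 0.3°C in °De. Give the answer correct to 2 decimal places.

Linearly onto the Delisle scale: 150 + (0.3000 / 100) × (0 - 150) = 149.55°De.

149.55°De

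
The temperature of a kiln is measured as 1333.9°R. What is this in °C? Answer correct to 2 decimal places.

In Celsius: (1333.9 - 491.67) × 5/9 = 467.9056°C.

467.91°C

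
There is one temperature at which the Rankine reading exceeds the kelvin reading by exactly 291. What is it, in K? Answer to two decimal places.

Let K be the kelvin reading. The Rankine reading is R = 1.8·K.
Require R - K = 291: (0.8)·K = 291.
K = (291) / (0.8) = 363.75.

363.75 K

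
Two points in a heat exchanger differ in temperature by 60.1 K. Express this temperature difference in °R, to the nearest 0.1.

108.2°R

An interval of 1 K corresponds to 1.8°R.
60.1 × 1.8 = 108.2.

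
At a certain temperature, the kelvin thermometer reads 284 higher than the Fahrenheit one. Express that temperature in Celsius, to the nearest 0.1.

Let x be the Fahrenheit reading; then the kelvin reading is 5/9·x + 255.372.
(5/9·x + 255.372) - x = 284  ⇒  (-4/9)·x = 28.6278  ⇒  x = -64.4125°F.
In Celsius: (-64.4125 - 32) × 5/9 = -53.6°C.

-53.6°C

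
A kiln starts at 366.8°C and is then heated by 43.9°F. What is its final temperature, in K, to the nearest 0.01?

664.34 K

The 43.9°F change is an interval, so only the factor 5/9 applies: +43.9 × 5/9 = +24.3889°C.
Final Celsius temperature: 366.8000 + 24.3889 = 391.1889°C.
In kelvin: 391.1889 + 273.15 = 664.34 K.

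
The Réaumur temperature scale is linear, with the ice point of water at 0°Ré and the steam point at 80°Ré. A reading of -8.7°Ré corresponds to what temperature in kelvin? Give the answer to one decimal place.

262.3 K

Linear interpolation between the fixed points: C = (-8.7 - 0) × 100 / (80 - 0) = -10.8750°C.
Then -10.8750 + 273.15 = 262.3 K.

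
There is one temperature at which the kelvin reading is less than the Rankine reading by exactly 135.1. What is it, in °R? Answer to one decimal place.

Let R be the Rankine reading. The kelvin reading is K = 5/9·R.
Require K - R = -135.1: (-4/9)·R = -135.1.
R = (-135.1) / (-4/9) = 304.0.

304.0°R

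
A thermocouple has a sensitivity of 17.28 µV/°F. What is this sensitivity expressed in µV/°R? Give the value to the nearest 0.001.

Since only a temperature interval is involved, the additive offset between the scales drops out.
A change of 1°R is a change of 1°F, so per °R the value is 17.28 × 1 = 17.280.

17.280 µV/°R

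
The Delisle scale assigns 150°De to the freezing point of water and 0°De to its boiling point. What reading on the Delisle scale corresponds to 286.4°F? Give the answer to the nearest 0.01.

-62.00°De

First in Celsius: (286.4 - 32) × 5/9 = 141.3333°C.
Linearly onto the Delisle scale: 150 + (141.3333 / 100) × (0 - 150) = -62.00°De.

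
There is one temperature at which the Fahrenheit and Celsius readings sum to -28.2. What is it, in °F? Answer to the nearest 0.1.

Let F be the Fahrenheit reading. The Celsius reading is C = 5/9·F - 17.7778.
Require F + C = -28.2: (14/9)·F - 17.7778 = -28.2.
F = (-28.2 + 17.7778) / (14/9) = -6.7.

-6.7°F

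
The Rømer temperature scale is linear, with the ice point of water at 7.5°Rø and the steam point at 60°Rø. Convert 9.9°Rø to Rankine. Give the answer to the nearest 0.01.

Linear interpolation between the fixed points: C = (9.9 - 7.5) × 100 / (60 - 7.5) = 4.5714°C.
Then 4.5714 × 1.8 + 491.67 = 499.90°R.

499.90°R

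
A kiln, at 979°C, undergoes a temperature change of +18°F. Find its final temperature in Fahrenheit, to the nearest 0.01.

1812.20°F

The 18°F change is an interval, so only the factor 5/9 applies: +18 × 5/9 = +10.0000°C.
Final Celsius temperature: 979.0000 + 10.0000 = 989.0000°C.
In Fahrenheit: 989.0000 × 1.8 + 32 = 1812.20°F.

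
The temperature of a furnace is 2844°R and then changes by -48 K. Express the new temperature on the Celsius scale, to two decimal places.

Initial temperature in Celsius: (2844 - 491.67) × 5/9 = 1306.8500°C.
The 48 K change is an interval; Kelvin and Celsius degrees are the same size, so ΔC = -48°C.
Final Celsius temperature: 1306.8500 - 48.0000 = 1258.8500°C.

1258.85°C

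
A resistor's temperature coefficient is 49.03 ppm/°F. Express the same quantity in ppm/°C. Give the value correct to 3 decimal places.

Since only a temperature interval is involved, the additive offset between the scales drops out.
A change of 1°C is a change of 1.8°F, so per °C the value is 49.03 × 1.8 = 88.254.

88.254 ppm/°C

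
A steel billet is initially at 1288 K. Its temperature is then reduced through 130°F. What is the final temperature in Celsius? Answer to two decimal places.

942.63°C

Initial temperature in Celsius: 1288 - 273.15 = 1014.8500°C.
The 130°F change is an interval, so only the factor 5/9 applies: -130 × 5/9 = -72.2222°C.
Final Celsius temperature: 1014.8500 - 72.2222 = 942.6278°C.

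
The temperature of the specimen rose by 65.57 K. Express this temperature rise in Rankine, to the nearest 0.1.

118.0°R

For a temperature interval the offset drops out; only the factor 1.8 applies.
65.57 × 1.8 = 118.0.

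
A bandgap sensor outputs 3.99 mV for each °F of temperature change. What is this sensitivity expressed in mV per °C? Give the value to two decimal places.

7.18 mV per °C

The quantity depends on a temperature interval, so only the ratio of degree sizes applies; the offset between the scales is irrelevant.
A change of 1°C is a change of 1.8°F, so per °C the value is 3.99 × 1.8 = 7.18.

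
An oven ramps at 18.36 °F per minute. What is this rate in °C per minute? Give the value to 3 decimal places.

The quantity depends on a temperature interval, so only the ratio of degree sizes applies; the offset between the scales is irrelevant.
A change of 1°F is a change of 5/9°C, so 18.36 × 5/9 = 10.200.

10.200 °C/minute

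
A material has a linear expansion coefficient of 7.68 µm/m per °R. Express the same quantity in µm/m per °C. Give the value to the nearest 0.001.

The quantity depends on a temperature interval, so only the ratio of degree sizes applies; the offset between the scales is irrelevant.
A change of 1°C is a change of 1.8°R, so per °C the value is 7.68 × 1.8 = 13.824.

13.824 µm/m per °C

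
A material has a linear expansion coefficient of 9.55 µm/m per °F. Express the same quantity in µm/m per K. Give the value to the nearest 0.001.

17.190 µm/m per K

The quantity depends on a temperature interval, so only the ratio of degree sizes applies; the offset between the scales is irrelevant.
A change of 1 K is a change of 1.8°F, so per K the value is 9.55 × 1.8 = 17.190.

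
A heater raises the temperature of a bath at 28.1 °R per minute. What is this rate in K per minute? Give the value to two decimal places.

The quantity depends on a temperature interval, so only the ratio of degree sizes applies; the offset between the scales is irrelevant.
A change of 1°R is a change of 5/9 K, so 28.1 × 5/9 = 15.61.

15.61 K/minute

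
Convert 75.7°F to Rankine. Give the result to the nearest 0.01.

535.37°R

In Celsius: (75.7 - 32) × 5/9 = 24.2778°C.
In Rankine: 24.2778 × 1.8 + 491.67 = 535.37°R.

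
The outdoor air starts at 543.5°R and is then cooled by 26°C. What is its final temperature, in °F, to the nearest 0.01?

Initial temperature in Celsius: (543.5 - 491.67) × 5/9 = 28.7944°C.
Final Celsius temperature: 28.7944 - 26.0000 = 2.7944°C.
In Fahrenheit: 2.7944 × 1.8 + 32 = 37.03°F.

37.03°F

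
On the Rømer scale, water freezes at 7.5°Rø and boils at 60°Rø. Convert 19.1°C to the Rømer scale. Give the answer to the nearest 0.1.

17.5°Rø

Linearly onto the Rømer scale: 7.5 + (19.1000 / 100) × (60 - 7.5) = 17.5°Rø.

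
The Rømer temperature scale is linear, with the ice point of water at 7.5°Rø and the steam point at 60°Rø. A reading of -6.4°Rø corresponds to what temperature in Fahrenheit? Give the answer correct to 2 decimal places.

Linear interpolation between the fixed points: C = (-6.4 - 7.5) × 100 / (60 - 7.5) = -26.4762°C.
Then -26.4762 × 1.8 + 32 = -15.66°F.

-15.66°F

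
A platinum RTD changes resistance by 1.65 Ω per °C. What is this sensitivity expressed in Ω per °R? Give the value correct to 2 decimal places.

0.92 Ω per °R

Since only a temperature interval is involved, the additive offset between the scales drops out.
A change of 1°R is a change of 5/9°C, so per °R the value is 1.65 × 5/9 = 0.92.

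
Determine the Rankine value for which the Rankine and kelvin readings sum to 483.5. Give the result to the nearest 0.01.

310.82°R

Let R be the Rankine reading. The kelvin reading is K = 5/9·R.
Require R + K = 483.5: (14/9)·R = 483.5.
R = (483.5) / (14/9) = 310.82.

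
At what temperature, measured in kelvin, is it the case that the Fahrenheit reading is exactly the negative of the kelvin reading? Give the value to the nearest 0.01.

164.17 K

Let K be the kelvin reading. The Fahrenheit reading is F = 1.8·K - 459.67.
Require F = -1·K: 1.8·K - 459.67 = -1·K.
(2.8)·K = 459.67  ⇒  K = 164.17.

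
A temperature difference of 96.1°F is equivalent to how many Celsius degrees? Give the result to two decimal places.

An interval of 1°F corresponds to 5/9°C.
96.1 × 5/9 = 53.39.

53.39°C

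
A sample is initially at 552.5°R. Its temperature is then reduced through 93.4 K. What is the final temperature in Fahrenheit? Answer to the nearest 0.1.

-75.3°F

Initial temperature in Celsius: (552.5 - 491.67) × 5/9 = 33.7944°C.
The 93.4 K change is an interval; Kelvin and Celsius degrees are the same size, so ΔC = -93.4°C.
Final Celsius temperature: 33.7944 - 93.4000 = -59.6056°C.
In Fahrenheit: -59.6056 × 1.8 + 32 = -75.3°F.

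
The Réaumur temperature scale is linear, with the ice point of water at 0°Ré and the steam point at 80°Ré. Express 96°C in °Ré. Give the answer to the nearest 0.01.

76.80°Ré

Linearly onto the Réaumur scale: 0 + (96.0000 / 100) × (80 - 0) = 76.80°Ré.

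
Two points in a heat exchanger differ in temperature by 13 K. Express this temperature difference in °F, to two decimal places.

Only the scale ratio 1.8 matters for a change in temperature.
13 × 1.8 = 23.40.

23.40°F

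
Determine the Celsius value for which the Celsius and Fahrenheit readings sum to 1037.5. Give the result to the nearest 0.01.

359.11°C

Let C be the Celsius reading. The Fahrenheit reading is F = 1.8·C + 32.
Require C + F = 1037.5: (2.8)·C + 32 = 1037.5.
C = (1037.5 - 32) / (2.8) = 359.11.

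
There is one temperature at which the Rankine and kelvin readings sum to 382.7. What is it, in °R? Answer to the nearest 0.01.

246.02°R

Let R be the Rankine reading. The kelvin reading is K = 5/9·R.
Require R + K = 382.7: (14/9)·R = 382.7.
R = (382.7) / (14/9) = 246.02.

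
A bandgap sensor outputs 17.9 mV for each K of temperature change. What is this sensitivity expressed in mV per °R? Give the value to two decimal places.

Since only a temperature interval is involved, the additive offset between the scales drops out.
A change of 1°R is a change of 5/9 K, so per °R the value is 17.9 × 5/9 = 9.94.

9.94 mV per °R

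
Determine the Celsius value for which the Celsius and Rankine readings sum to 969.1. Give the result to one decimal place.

170.5°C

Let C be the Celsius reading. The Rankine reading is R = 1.8·C + 491.67.
Require C + R = 969.1: (2.8)·C + 491.67 = 969.1.
C = (969.1 - 491.67) / (2.8) = 170.5.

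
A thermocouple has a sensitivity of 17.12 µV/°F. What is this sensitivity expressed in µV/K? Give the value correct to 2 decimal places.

30.82 µV/K

Since only a temperature interval is involved, the additive offset between the scales drops out.
A change of 1 K is a change of 1.8°F, so per K the value is 17.12 × 1.8 = 30.82.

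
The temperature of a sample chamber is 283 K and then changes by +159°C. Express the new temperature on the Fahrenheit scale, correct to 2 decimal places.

335.93°F

Initial temperature in Celsius: 283 - 273.15 = 9.8500°C.
Final Celsius temperature: 9.8500 + 159.0000 = 168.8500°C.
In Fahrenheit: 168.8500 × 1.8 + 32 = 335.93°F.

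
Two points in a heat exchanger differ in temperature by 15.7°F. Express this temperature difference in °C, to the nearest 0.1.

An interval of 1°F corresponds to 5/9°C.
15.7 × 5/9 = 8.7.

8.7°C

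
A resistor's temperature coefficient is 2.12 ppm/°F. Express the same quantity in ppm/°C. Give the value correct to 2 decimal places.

3.82 ppm/°C

Since only a temperature interval is involved, the additive offset between the scales drops out.
A change of 1°C is a change of 1.8°F, so per °C the value is 2.12 × 1.8 = 3.82.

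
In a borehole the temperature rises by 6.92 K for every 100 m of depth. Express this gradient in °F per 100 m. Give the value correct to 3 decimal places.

The quantity depends on a temperature interval, so only the ratio of degree sizes applies; the offset between the scales is irrelevant.
A change of 1 K is a change of 1.8°F, so 6.92 × 1.8 = 12.456.

12.456 °F/100 m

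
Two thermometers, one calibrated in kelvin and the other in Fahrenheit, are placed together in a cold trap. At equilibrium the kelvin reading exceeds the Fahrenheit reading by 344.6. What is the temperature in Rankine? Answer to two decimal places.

Let x be the kelvin reading; then the Fahrenheit reading is 1.8·x - 459.67.
(1.8·x - 459.67) - x = -344.6  ⇒  (0.8)·x = 115.07  ⇒  x = 143.8375 K.
In Celsius: 143.8375 - 273.15 = -129.3125°C.
In Rankine: -129.3125 × 1.8 + 491.67 = 258.91°R.

258.91°R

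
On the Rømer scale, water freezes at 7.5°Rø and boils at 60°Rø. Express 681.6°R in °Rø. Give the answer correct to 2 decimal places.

62.90°Rø

First in Celsius: (681.6 - 491.67) × 5/9 = 105.5167°C.
Linearly onto the Rømer scale: 7.5 + (105.5167 / 100) × (60 - 7.5) = 62.90°Rø.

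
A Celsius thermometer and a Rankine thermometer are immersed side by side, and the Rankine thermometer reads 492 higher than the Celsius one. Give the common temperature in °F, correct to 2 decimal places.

32.74°F

Let x be the Celsius reading; then the Rankine reading is 1.8·x + 491.67.
(1.8·x + 491.67) - x = 492  ⇒  (0.8)·x = 0.33  ⇒  x = 0.4125°C.
In Fahrenheit: 0.4125 × 1.8 + 32 = 32.74°F.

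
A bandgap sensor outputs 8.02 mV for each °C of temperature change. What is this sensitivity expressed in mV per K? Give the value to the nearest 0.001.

8.020 mV per K

The quantity depends on a temperature interval, so only the ratio of degree sizes applies; the offset between the scales is irrelevant.
A change of 1 K is a change of 1°C, so per K the value is 8.02 × 1 = 8.020.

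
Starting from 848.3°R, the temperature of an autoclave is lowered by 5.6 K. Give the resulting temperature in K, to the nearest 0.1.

465.7 K

Initial temperature in Celsius: (848.3 - 491.67) × 5/9 = 198.1278°C.
The 5.6 K change is an interval; Kelvin and Celsius degrees are the same size, so ΔC = -5.6°C.
Final Celsius temperature: 198.1278 - 5.6000 = 192.5278°C.
In kelvin: 192.5278 + 273.15 = 465.7 K.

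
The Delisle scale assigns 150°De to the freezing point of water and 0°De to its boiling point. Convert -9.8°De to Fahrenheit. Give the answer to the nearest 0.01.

223.76°F

Linear interpolation between the fixed points: C = (-9.8 - 150) × 100 / (0 - 150) = 106.5333°C.
Then 106.5333 × 1.8 + 32 = 223.76°F.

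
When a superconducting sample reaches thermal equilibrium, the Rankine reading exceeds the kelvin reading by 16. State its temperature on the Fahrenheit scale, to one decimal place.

Let x be the Rankine reading; then the kelvin reading is 5/9·x.
(5/9·x) - x = -16  ⇒  (-4/9)·x = -16  ⇒  x = 36.0000°R.
In Celsius: (36 - 491.67) × 5/9 = -253.1500°C.
In Fahrenheit: -253.1500 × 1.8 + 32 = -423.7°F.

-423.7°F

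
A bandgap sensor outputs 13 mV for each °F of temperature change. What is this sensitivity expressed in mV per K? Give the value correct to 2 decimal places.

Since only a temperature interval is involved, the additive offset between the scales drops out.
A change of 1 K is a change of 1.8°F, so per K the value is 13 × 1.8 = 23.40.

23.40 mV per K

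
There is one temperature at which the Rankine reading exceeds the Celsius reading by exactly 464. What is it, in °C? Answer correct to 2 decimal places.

Let C be the Celsius reading. The Rankine reading is R = 1.8·C + 491.67.
Require R - C = 464: (0.8)·C + 491.67 = 464.
C = (464 - 491.67) / (0.8) = -34.59.

-34.59°C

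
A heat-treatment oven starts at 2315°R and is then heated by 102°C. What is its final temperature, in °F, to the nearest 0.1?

2038.9°F

Initial temperature in Celsius: (2315 - 491.67) × 5/9 = 1012.9611°C.
Final Celsius temperature: 1012.9611 + 102.0000 = 1114.9611°C.
In Fahrenheit: 1114.9611 × 1.8 + 32 = 2038.9°F.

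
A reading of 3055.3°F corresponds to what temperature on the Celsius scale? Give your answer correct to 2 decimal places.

1679.61°C

In Celsius: (3055.3 - 32) × 5/9 = 1679.6111°C.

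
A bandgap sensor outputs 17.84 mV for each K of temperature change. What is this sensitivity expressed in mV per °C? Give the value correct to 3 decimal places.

17.840 mV per °C

Since only a temperature interval is involved, the additive offset between the scales drops out.
A change of 1°C is a change of 1 K, so per °C the value is 17.84 × 1 = 17.840.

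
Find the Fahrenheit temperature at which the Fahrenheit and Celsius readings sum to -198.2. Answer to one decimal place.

Let F be the Fahrenheit reading. The Celsius reading is C = 5/9·F - 17.7778.
Require F + C = -198.2: (14/9)·F - 17.7778 = -198.2.
F = (-198.2 + 17.7778) / (14/9) = -116.0.

-116.0°F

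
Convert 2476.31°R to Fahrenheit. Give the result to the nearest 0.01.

In Celsius: (2476.31 - 491.67) × 5/9 = 1102.5778°C.
In Fahrenheit: 1102.5778 × 1.8 + 32 = 2016.64°F.

2016.64°F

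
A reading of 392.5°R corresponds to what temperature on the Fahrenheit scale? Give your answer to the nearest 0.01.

-67.17°F

In Celsius: (392.5 - 491.67) × 5/9 = -55.0944°C.
In Fahrenheit: -55.0944 × 1.8 + 32 = -67.17°F.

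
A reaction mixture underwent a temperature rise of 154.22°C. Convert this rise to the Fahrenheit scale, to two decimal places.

An interval of 1°C corresponds to 1.8°F.
154.22 × 1.8 = 277.60.

277.60°F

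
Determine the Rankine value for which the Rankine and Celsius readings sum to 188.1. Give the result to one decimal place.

296.5°R

Let R be the Rankine reading. The Celsius reading is C = 5/9·R - 273.15.
Require R + C = 188.1: (14/9)·R - 273.15 = 188.1.
R = (188.1 + 273.15) / (14/9) = 296.5.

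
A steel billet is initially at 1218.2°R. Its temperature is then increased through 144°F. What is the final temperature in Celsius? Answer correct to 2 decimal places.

Initial temperature in Celsius: (1218.2 - 491.67) × 5/9 = 403.6278°C.
The 144°F change is an interval, so only the factor 5/9 applies: +144 × 5/9 = +80.0000°C.
Final Celsius temperature: 403.6278 + 80.0000 = 483.6278°C.

483.63°C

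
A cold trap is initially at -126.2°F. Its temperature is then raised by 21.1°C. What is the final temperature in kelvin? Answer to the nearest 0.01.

Initial temperature in Celsius: (-126.2 - 32) × 5/9 = -87.8889°C.
Final Celsius temperature: -87.8889 + 21.1000 = -66.7889°C.
In kelvin: -66.7889 + 273.15 = 206.36 K.

206.36 K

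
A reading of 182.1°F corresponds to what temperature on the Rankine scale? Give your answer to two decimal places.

In Celsius: (182.1 - 32) × 5/9 = 83.3889°C.
In Rankine: 83.3889 × 1.8 + 491.67 = 641.77°R.

641.77°R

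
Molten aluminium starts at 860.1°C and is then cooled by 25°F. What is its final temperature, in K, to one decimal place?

1119.4 K

The 25°F change is an interval, so only the factor 5/9 applies: -25 × 5/9 = -13.8889°C.
Final Celsius temperature: 860.1000 - 13.8889 = 846.2111°C.
In kelvin: 846.2111 + 273.15 = 1119.4 K.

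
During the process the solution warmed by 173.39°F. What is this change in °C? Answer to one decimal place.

96.3°C

An interval of 1°F corresponds to 5/9°C.
173.39 × 5/9 = 96.3.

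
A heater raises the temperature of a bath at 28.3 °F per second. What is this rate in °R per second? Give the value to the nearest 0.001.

28.300 °R/second

Since only a temperature interval is involved, the additive offset between the scales drops out.
A change of 1°F is a change of 1°R, so 28.3 × 1 = 28.300.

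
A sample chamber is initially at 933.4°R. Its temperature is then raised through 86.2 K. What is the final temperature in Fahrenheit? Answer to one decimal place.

Initial temperature in Celsius: (933.4 - 491.67) × 5/9 = 245.4056°C.
The 86.2 K change is an interval; Kelvin and Celsius degrees are the same size, so ΔC = +86.2°C.
Final Celsius temperature: 245.4056 + 86.2000 = 331.6056°C.
In Fahrenheit: 331.6056 × 1.8 + 32 = 628.9°F.

628.9°F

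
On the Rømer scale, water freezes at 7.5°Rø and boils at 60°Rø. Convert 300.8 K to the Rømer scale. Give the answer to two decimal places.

First in Celsius: 300.8 - 273.15 = 27.6500°C.
Linearly onto the Rømer scale: 7.5 + (27.6500 / 100) × (60 - 7.5) = 22.02°Rø.

22.02°Rø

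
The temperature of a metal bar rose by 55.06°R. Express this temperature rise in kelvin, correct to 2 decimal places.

An interval of 1°R corresponds to 5/9 K.
55.06 × 5/9 = 30.59.

30.59 K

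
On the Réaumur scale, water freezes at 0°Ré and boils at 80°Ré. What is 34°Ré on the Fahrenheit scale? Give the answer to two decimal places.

108.50°F

Linear interpolation between the fixed points: C = (34 - 0) × 100 / (80 - 0) = 42.5000°C.
Then 42.5000 × 1.8 + 32 = 108.50°F.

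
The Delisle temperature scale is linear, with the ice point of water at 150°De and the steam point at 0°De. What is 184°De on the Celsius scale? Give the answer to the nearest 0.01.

Linear interpolation between the fixed points: C = (184 - 150) × 100 / (0 - 150) = -22.6667°C.

-22.67°C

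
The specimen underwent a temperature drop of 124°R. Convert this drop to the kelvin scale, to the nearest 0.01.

68.89 K

An interval of 1°R corresponds to 5/9 K.
124 × 5/9 = 68.89.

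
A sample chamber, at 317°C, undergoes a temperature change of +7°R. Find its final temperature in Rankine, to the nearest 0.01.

1069.27°R

The 7°R change is an interval, so only the factor 5/9 applies: +7 × 5/9 = +3.8889°C.
Final Celsius temperature: 317.0000 + 3.8889 = 320.8889°C.
In Rankine: 320.8889 × 1.8 + 491.67 = 1069.27°R.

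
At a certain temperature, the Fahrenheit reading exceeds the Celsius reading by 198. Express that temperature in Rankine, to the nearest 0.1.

865.2°R

Let x be the Fahrenheit reading; then the Celsius reading is 5/9·x - 17.7778.
(5/9·x - 17.7778) - x = -198  ⇒  (-4/9)·x = -180.222  ⇒  x = 405.5000°F.
In Celsius: (405.5 - 32) × 5/9 = 207.5000°C.
In Rankine: 207.5000 × 1.8 + 491.67 = 865.2°R.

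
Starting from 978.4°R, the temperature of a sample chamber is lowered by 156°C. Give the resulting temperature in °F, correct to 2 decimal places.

Initial temperature in Celsius: (978.4 - 491.67) × 5/9 = 270.4056°C.
Final Celsius temperature: 270.4056 - 156.0000 = 114.4056°C.
In Fahrenheit: 114.4056 × 1.8 + 32 = 237.93°F.

237.93°F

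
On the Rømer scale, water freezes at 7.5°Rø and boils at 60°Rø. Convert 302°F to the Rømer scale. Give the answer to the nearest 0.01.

First in Celsius: (302 - 32) × 5/9 = 150.0000°C.
Linearly onto the Rømer scale: 7.5 + (150.0000 / 100) × (60 - 7.5) = 86.25°Rø.

86.25°Rø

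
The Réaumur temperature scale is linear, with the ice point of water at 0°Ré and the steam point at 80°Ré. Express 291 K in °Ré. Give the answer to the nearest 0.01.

First in Celsius: 291 - 273.15 = 17.8500°C.
Linearly onto the Réaumur scale: 0 + (17.8500 / 100) × (80 - 0) = 14.28°Ré.

14.28°Ré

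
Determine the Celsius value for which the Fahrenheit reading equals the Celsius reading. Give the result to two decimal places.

-40.00°C

Let C be the Celsius reading. The Fahrenheit reading is F = 1.8·C + 32.
Set F = C: 1.8·C + 32 = C.
(0.8)·C = -32  ⇒  C = -40.00.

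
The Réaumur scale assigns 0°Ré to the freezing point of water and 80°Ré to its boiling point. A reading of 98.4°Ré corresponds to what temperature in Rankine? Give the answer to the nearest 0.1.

713.1°R

Linear interpolation between the fixed points: C = (98.4 - 0) × 100 / (80 - 0) = 123.0000°C.
Then 123.0000 × 1.8 + 491.67 = 713.1°R.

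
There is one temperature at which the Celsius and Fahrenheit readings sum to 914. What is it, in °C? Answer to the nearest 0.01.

315.00°C

Let C be the Celsius reading. The Fahrenheit reading is F = 1.8·C + 32.
Require C + F = 914: (2.8)·C + 32 = 914.
C = (914 - 32) / (2.8) = 315.00.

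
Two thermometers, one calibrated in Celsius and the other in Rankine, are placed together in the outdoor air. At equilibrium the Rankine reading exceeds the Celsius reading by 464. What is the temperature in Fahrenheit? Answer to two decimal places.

Let x be the Celsius reading; then the Rankine reading is 1.8·x + 491.67.
(1.8·x + 491.67) - x = 464  ⇒  (0.8)·x = -27.67  ⇒  x = -34.5875°C.
In Fahrenheit: -34.5875 × 1.8 + 32 = -30.26°F.

-30.26°F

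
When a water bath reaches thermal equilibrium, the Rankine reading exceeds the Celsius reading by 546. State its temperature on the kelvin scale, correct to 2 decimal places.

341.06 K

Let x be the Celsius reading; then the Rankine reading is 1.8·x + 491.67.
(1.8·x + 491.67) - x = 546  ⇒  (0.8)·x = 54.33  ⇒  x = 67.9125°C.
In kelvin: 67.9125 + 273.15 = 341.06 K.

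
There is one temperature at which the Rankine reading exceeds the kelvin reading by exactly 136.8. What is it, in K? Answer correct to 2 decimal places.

Let K be the kelvin reading. The Rankine reading is R = 1.8·K.
Require R - K = 136.8: (0.8)·K = 136.8.
K = (136.8) / (0.8) = 171.00.

171.00 K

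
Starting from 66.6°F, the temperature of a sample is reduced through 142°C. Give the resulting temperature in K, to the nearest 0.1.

150.4 K

Initial temperature in Celsius: (66.6 - 32) × 5/9 = 19.2222°C.
Final Celsius temperature: 19.2222 - 142.0000 = -122.7778°C.
In kelvin: -122.7778 + 273.15 = 150.4 K.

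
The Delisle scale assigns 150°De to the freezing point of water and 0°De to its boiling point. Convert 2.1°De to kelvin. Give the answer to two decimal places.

371.75 K

Linear interpolation between the fixed points: C = (2.1 - 150) × 100 / (0 - 150) = 98.6000°C.
Then 98.6000 + 273.15 = 371.75 K.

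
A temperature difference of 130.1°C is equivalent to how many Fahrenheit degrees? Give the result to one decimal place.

For a temperature interval the offset drops out; only the factor 1.8 applies.
130.1 × 1.8 = 234.2.

234.2°F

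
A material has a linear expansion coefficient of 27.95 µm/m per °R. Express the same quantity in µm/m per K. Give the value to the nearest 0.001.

The quantity depends on a temperature interval, so only the ratio of degree sizes applies; the offset between the scales is irrelevant.
A change of 1 K is a change of 1.8°R, so per K the value is 27.95 × 1.8 = 50.310.

50.310 µm/m per K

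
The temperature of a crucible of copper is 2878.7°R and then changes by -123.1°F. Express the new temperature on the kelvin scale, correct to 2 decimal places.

1530.89 K

Initial temperature in Celsius: (2878.7 - 491.67) × 5/9 = 1326.1278°C.
The 123.1°F change is an interval, so only the factor 5/9 applies: -123.1 × 5/9 = -68.3889°C.
Final Celsius temperature: 1326.1278 - 68.3889 = 1257.7389°C.
In kelvin: 1257.7389 + 273.15 = 1530.89 K.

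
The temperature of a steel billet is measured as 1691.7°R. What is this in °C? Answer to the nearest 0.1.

666.7°C

In Celsius: (1691.7 - 491.67) × 5/9 = 666.6833°C.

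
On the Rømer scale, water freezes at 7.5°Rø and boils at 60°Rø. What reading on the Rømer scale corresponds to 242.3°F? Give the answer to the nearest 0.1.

68.8°Rø

First in Celsius: (242.3 - 32) × 5/9 = 116.8333°C.
Linearly onto the Rømer scale: 7.5 + (116.8333 / 100) × (60 - 7.5) = 68.8°Rø.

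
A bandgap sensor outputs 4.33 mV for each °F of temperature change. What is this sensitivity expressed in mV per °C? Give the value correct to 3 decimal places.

The quantity depends on a temperature interval, so only the ratio of degree sizes applies; the offset between the scales is irrelevant.
A change of 1°C is a change of 1.8°F, so per °C the value is 4.33 × 1.8 = 7.794.

7.794 mV per °C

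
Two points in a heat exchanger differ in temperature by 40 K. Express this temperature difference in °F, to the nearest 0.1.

72.0°F

An interval of 1 K corresponds to 1.8°F.
40 × 1.8 = 72.0.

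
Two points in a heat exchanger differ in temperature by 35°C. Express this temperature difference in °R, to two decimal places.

63.00°R

For a temperature interval the offset drops out; only the factor 1.8 applies.
35 × 1.8 = 63.00.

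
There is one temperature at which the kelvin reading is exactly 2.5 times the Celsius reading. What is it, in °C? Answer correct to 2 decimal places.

182.10°C

Let C be the Celsius reading. The kelvin reading is K = 1·C + 273.15.
Require K = 2.5·C: 1·C + 273.15 = 2.5·C.
(-1.5)·C = -273.15  ⇒  C = 182.10.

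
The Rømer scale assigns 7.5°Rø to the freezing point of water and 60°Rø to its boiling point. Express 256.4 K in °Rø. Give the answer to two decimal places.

First in Celsius: 256.4 - 273.15 = -16.7500°C.
Linearly onto the Rømer scale: 7.5 + (-16.7500 / 100) × (60 - 7.5) = -1.29°Rø.

-1.29°Rø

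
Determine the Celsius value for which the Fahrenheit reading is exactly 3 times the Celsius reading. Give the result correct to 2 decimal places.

Let C be the Celsius reading. The Fahrenheit reading is F = 1.8·C + 32.
Require F = 3·C: 1.8·C + 32 = 3·C.
(-1.2)·C = -32  ⇒  C = 26.67.

26.67°C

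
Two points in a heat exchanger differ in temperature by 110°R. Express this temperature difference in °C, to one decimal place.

Only the scale ratio 5/9 matters for a change in temperature.
110 × 5/9 = 61.1.

61.1°C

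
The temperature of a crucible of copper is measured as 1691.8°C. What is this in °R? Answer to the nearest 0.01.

In Rankine: 1691.8000 × 1.8 + 491.67 = 3536.91°R.

3536.91°R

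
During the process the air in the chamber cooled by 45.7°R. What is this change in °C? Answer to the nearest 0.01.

Only the scale ratio 5/9 matters for a change in temperature.
45.7 × 5/9 = 25.39.

25.39°C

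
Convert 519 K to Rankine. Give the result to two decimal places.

In Celsius: 519 - 273.15 = 245.8500°C.
In Rankine: 245.8500 × 1.8 + 491.67 = 934.20°R.

934.20°R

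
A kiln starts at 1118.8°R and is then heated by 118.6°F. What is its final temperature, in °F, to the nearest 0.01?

Initial temperature in Celsius: (1118.8 - 491.67) × 5/9 = 348.4056°C.
The 118.6°F change is an interval, so only the factor 5/9 applies: +118.6 × 5/9 = +65.8889°C.
Final Celsius temperature: 348.4056 + 65.8889 = 414.2944°C.
In Fahrenheit: 414.2944 × 1.8 + 32 = 777.73°F.

777.73°F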